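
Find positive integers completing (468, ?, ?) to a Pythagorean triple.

We need the other leg and hypotenuse such that 468² + x² = c².
Take x = 399, c = 615: 468² + 399² = 219024 + 159201 = 378225 = 615² ✓
Triple: (399, 468, 615)

(399, 468, 615)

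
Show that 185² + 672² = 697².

Compute a² + b²:
185² + 672² = 34225 + 451584 = 485809
Compute c²:
697² = 485809
Since 485809 = 485809, it is a Pythagorean triple.

Yes, it is a Pythagorean triple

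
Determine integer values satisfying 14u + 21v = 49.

Step 1: Check solvability.
gcd(14, 21) = 7
Since 7 divides 49, solutions exist.

Step 2: Apply extended Euclidean algorithm to find gcd.
We find integers such that 14*x0 + 21*y0 = 7

Step 3: Scale the particular solution.
Multiply by 49/7 = 7:
u = -7, v = 7

Step 4: Verify.
14*(-7) + 21*(7) = 49 = 49 ✓

u = -7, v = 7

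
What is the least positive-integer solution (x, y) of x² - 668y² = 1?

We seek the smallest positive integers (x, y) with x² - 668y² = 1, i.e., x² = 668y² + 1.
Try successive y values:
y = 1: x² = 668·1² + 1 = 669, not a perfect square
y = 2: x² = 668·2² + 1 = 2673, not a perfect square
y = 3: x² = 668·3² + 1 = 6013, not a perfect square
... continuing the search (or via continued fractions) ...
y = 2184: x² = 668·2184² + 1 = 3186263809, x = 56447 ✓

Verify: 56447² - 668·2184² = 3186263809 - 3186263808 = 1 ✓

x = 56447, y = 2184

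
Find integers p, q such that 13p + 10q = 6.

Step 1: Check solvability.
gcd(13, 10) = 1
Since 1 divides 6, solutions exist.

Step 2: Apply extended Euclidean algorithm to find gcd.
We find integers such that 13*x0 + 10*y0 = 1

Step 3: Scale the particular solution.
Multiply by 6/1 = 6:
p = -18, q = 24

Step 4: Verify.
13*(-18) + 10*(24) = 6 = 6 ✓

p = -18, q = 24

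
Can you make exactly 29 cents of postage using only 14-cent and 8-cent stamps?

We need non-negative x, y with 14x + 8y = 29.
gcd(14, 8) = 2, and 2 does not divide 29.
No integer solutions exist, so certainly no non-negative ones.

No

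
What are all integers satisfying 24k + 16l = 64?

Step 1: Compute gcd(24, 16) = 8.
Since 8 divides 64, solutions exist.

Step 2: Find a particular solution using extended Euclidean algorithm.
We get k₀ = 8, l₀ = -8.
Check: 24*8 + 16*-8 = 64 = 64 ✓

Step 3: Write the general solution.
k = 8 + (16/8)t = 8 + 2t
l = -8 - (24/8)t = -8 - 3t
for any integer t.

k = 8 + 2t, l = -8 - 3t for integer t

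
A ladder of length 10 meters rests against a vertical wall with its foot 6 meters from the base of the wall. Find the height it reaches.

The ladder, wall, and ground form a right triangle with hypotenuse 10 and one leg 6.
By the Pythagorean theorem: h² = 10² - 6² = 100 - 36 = 64
h = √64 = 8 meters

8 meters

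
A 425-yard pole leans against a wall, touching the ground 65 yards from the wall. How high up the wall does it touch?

The ladder, wall, and ground form a right triangle with hypotenuse 425 and one leg 65.
By the Pythagorean theorem: h² = 425² - 65² = 180625 - 4225 = 176400
h = √176400 = 420 yards

420 yards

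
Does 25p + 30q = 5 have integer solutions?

Step 1: Compute gcd(25, 30).
gcd(25, 30) = 5

Step 2: Check divisibility.
Does 5 divide 5? 5 = 5 x 1, so yes.

By the theorem on linear Diophantine equations, 25p + 30q = 5 has integer solutions if and only if gcd(25, 30) divides 5. Since 5 | 5, solutions exist.

Yes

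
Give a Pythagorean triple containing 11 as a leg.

We need the other leg and hypotenuse such that 11² + x² = c².
Take x = 60, c = 61: 11² + 60² = 121 + 3600 = 3721 = 61² ✓
Triple: (11, 60, 61)

(11, 60, 61)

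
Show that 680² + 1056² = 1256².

Compute a² + b² = 680² + 1056² = 462400 + 1115136 = 1577536
Compute c² = 1256² = 1577536
Since 1577536 = 1577536, confirmed.

Yes, it is a Pythagorean triple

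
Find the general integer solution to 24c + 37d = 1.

Step 1: Compute gcd(24, 37) = 1.
Since 1 divides 1, solutions exist.

Step 2: Find a particular solution using extended Euclidean algorithm.
We get c₀ = 17, d₀ = -11.
Check: 24*17 + 37*-11 = 1 = 1 ✓

Step 3: Write the general solution.
c = 17 + (37/1)t = 17 + 37t
d = -11 - (24/1)t = -11 - 24t
for any integer t.

c = 17 + 37t, d = -11 - 24t for integer t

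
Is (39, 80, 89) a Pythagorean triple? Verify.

Compute a² + b² = 39² + 80² = 1521 + 6400 = 7921
Compute c² = 89² = 7921
Since 7921 = 7921, confirmed.

Yes, it is a Pythagorean triple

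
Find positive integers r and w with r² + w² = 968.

We need to find integers r, w > 0 such that r² + w² = 968.
Trying r = 22: w² = 968 - 22² = 968 - 484 = 484
w = 22
Check: 22² + 22² = 484 + 484 = 968 ✓

968 = 22² + 22²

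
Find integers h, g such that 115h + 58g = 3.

Step 1: Check solvability.
gcd(115, 58) = 1
Since 1 divides 3, solutions exist.

Step 2: Apply extended Euclidean algorithm to find gcd.
We find integers such that 115*x0 + 58*y0 = 1

Step 3: Scale the particular solution.
Multiply by 3/1 = 3:
h = -3, g = 6

Step 4: Verify.
115*(-3) + 58*(6) = 3 = 3 ✓

h = -3, g = 6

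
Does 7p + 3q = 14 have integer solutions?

Step 1: Compute gcd(7, 3).
gcd(7, 3) = 1

Step 2: Check divisibility.
Does 1 divide 14? 14 = 1 x 14, so yes.

By the theorem on linear Diophantine equations, 7p + 3q = 14 has integer solutions if and only if gcd(7, 3) divides 14. Since 1 | 14, solutions exist.

Yes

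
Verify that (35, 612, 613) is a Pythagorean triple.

Compute a² + b²:
35² + 612² = 1225 + 374544 = 375769
Compute c²:
613² = 375769
Since 375769 = 375769, it is a Pythagorean triple.

Yes, it is a Pythagorean triple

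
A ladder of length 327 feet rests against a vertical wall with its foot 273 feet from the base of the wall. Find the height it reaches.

The ladder, wall, and ground form a right triangle with hypotenuse 327 and one leg 273.
By the Pythagorean theorem: h² = 327² - 273² = 106929 - 74529 = 32400
h = √32400 = 180 feet

180 feet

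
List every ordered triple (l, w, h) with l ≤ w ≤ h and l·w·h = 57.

Iterate l from 1 to ⌊57^(1/3)⌋. For each l dividing 57, iterate w ≥ l with w dividing 57/l, and set h = 57/(l·w).
Triples found (2): (1×1×57), (1×3×19)

(1×1×57), (1×3×19)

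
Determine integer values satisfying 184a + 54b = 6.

Step 1: Check solvability.
gcd(184, 54) = 2
Since 2 divides 6, solutions exist.

Step 2: Apply extended Euclidean algorithm to find gcd.
We find integers such that 184*x0 + 54*y0 = 2

Step 3: Scale the particular solution.
Multiply by 6/2 = 3:
a = 15, b = -51

Step 4: Verify.
184*(15) + 54*(-51) = 6 = 6 ✓

a = 15, b = -51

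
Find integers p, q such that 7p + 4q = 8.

Step 1: Check solvability.
gcd(7, 4) = 1
Since 1 divides 8, solutions exist.

Step 2: Apply extended Euclidean algorithm to find gcd.
We find integers such that 7*x0 + 4*y0 = 1

Step 3: Scale the particular solution.
Multiply by 8/1 = 8:
p = -8, q = 16

Step 4: Verify.
7*(-8) + 4*(16) = 8 = 8 ✓

p = -8, q = 16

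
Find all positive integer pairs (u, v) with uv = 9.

The positive divisors of 9 are: 1, 3, 9.
Each divisor d gives the pair (d, 9/d):
(1, 9), (3, 3), (9, 1)

(1, 9), (3, 3), (9, 1)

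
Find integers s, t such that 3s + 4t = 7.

Step 1: Check solvability.
gcd(3, 4) = 1
Since 1 divides 7, solutions exist.

Step 2: Apply extended Euclidean algorithm to find gcd.
We find integers such that 3*x0 + 4*y0 = 1

Step 3: Scale the particular solution.
Multiply by 7/1 = 7:
s = -7, t = 7

Step 4: Verify.
3*(-7) + 4*(7) = 7 = 7 ✓

s = -7, t = 7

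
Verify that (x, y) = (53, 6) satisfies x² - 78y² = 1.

Compute x² = 53² = 2809
Compute 78y² = 78·6² = 78·36 = 2808
x² - 78y² = 2809 - 2808 = 1
Since this equals 1, (53, 6) is a solution.

Yes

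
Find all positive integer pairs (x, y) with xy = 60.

The positive divisors of 60 are: 1, 2, 3, 4, 5, 6, 10, 12, 15, 20, 30, 60.
Each divisor d gives the pair (d, 60/d):
(1, 60), (2, 30), (3, 20), (4, 15), (5, 12), (6, 10), (10, 6), (12, 5), (15, 4), (20, 3), (30, 2), (60, 1)

(1, 60), (2, 30), (3, 20), (4, 15), (5, 12), (6, 10), (10, 6), (12, 5), (15, 4), (20, 3), (30, 2), (60, 1)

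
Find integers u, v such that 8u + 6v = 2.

Step 1: Check solvability.
gcd(8, 6) = 2
Since 2 divides 2, solutions exist.

Step 2: Apply extended Euclidean algorithm to find gcd.
We find integers such that 8*x0 + 6*y0 = 2

Step 3: Scale the particular solution.
Multiply by 2/2 = 1:
u = 1, v = -1

Step 4: Verify.
8*(1) + 6*(-1) = 2 = 2 ✓

u = 1, v = -1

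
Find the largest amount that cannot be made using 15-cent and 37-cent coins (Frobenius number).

For two coprime denominations a and b, the Frobenius number (largest value not representable as a non-negative combination) is ab - a - b.
Here gcd(15, 37) = 1, so they are coprime.
F(15, 37) = 15·37 - 15 - 37 = 555 - 52 = 503

503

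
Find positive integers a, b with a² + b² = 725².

We need a² + b² = 725² = 525625.
Trying: 715² + 120² = 511225 + 14400 = 525625 ✓

(715, 120, 725)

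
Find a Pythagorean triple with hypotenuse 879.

We need a² + b² = 879² = 772641.
Trying: 855² + 204² = 731025 + 41616 = 772641 ✓

(855, 204, 879)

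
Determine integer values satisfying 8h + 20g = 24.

Step 1: Check solvability.
gcd(8, 20) = 4
Since 4 divides 24, solutions exist.

Step 2: Apply extended Euclidean algorithm to find gcd.
We find integers such that 8*x0 + 20*y0 = 4

Step 3: Scale the particular solution.
Multiply by 24/4 = 6:
h = -12, g = 6

Step 4: Verify.
8*(-12) + 20*(6) = 24 = 24 ✓

h = -12, g = 6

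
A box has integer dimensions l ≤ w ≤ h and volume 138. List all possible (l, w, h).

Iterate l from 1 to ⌊138^(1/3)⌋. For each l dividing 138, iterate w ≥ l with w dividing 138/l, and set h = 138/(l·w).
Triples found (5): (1×1×138), (1×2×69), (1×3×46), (1×6×23), (2×3×23)

(1×1×138), (1×2×69), (1×3×46), (1×6×23), (2×3×23)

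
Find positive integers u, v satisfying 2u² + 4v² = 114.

Try small values of u and check whether (114 - 2u²)/4 is a perfect square.
u = 7: 2·7² = 98, so 4v² = 114 - 98 = 16, giving v² = 4, v = 2.
Check: 2·7² + 4·2² = 98 + 16 = 114 ✓

u = 7, v = 2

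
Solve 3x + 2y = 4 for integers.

Step 1: Check solvability.
gcd(3, 2) = 1
Since 1 divides 4, solutions exist.

Step 2: Apply extended Euclidean algorithm to find gcd.
We find integers such that 3*x0 + 2*y0 = 1

Step 3: Scale the particular solution.
Multiply by 4/1 = 4:
x = 4, y = -4

Step 4: Verify.
3*(4) + 2*(-4) = 4 = 4 ✓

x = 4, y = -4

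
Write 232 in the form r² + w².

We need to find integers r, w > 0 such that r² + w² = 232.
Trying r = 6: w² = 232 - 6² = 232 - 36 = 196
w = 14
Check: 6² + 14² = 36 + 196 = 232 ✓

232 = 6² + 14²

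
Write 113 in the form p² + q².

We need to find integers p, q > 0 such that p² + q² = 113.
Trying p = 7: q² = 113 - 7² = 113 - 49 = 64
q = 8
Check: 7² + 8² = 49 + 64 = 113 ✓

113 = 7² + 8²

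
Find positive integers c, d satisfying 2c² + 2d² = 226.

Try small values of c and check whether (226 - 2c²)/2 is a perfect square.
c = 8: 2·8² = 128, so 2d² = 226 - 128 = 98, giving d² = 49, d = 7.
Check: 2·8² + 2·7² = 128 + 98 = 226 ✓

c = 8, d = 7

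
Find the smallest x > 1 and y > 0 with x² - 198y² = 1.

We seek the smallest positive integers (x, y) with x² - 198y² = 1, i.e., x² = 198y² + 1.
Try successive y values:
y = 1: x² = 198·1² + 1 = 199, not a perfect square
y = 2: x² = 198·2² + 1 = 793, not a perfect square
y = 3: x² = 198·3² + 1 = 1783, not a perfect square
... continuing the search (or via continued fractions) ...
y = 14: x² = 198·14² + 1 = 38809, x = 197 ✓

Verify: 197² - 198·14² = 38809 - 38808 = 1 ✓

x = 197, y = 14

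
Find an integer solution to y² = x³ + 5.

Try small integer x values and check whether x³ + 5 is a perfect square.
x = -1: x³ + 5 = -1³ + 5 = -1 + 5 = 4
Is 4 a perfect square? 2² = 4 ✓
So (x, y) = (-1, -2) is a solution.

x = -1, y = -2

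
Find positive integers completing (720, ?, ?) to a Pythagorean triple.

We need the other leg and hypotenuse such that 720² + x² = c².
Take x = 638, c = 962: 720² + 638² = 518400 + 407044 = 925444 = 962² ✓
Triple: (638, 720, 962)

(638, 720, 962)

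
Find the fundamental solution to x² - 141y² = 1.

We seek the smallest positive integers (x, y) with x² - 141y² = 1, i.e., x² = 141y² + 1.
Try successive y values:
y = 1: x² = 141·1² + 1 = 142, not a perfect square
y = 2: x² = 141·2² + 1 = 565, not a perfect square
y = 3: x² = 141·3² + 1 = 1270, not a perfect square
... continuing the search (or via continued fractions) ...
y = 8: x² = 141·8² + 1 = 9025, x = 95 ✓

Verify: 95² - 141·8² = 9025 - 9024 = 1 ✓

x = 95, y = 8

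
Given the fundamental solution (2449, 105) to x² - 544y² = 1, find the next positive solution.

Solutions to x² - Dy² = 1 are generated by powers of (x₀ + y₀√D).
The next solution satisfies x₁ + y₁√544 = (x₀ + y₀√544)², giving:
x₁ = x₀² + 544y₀² = 2449² + 544·105² = 5997601 + 5997600 = 11995201
y₁ = 2x₀y₀ = 2·2449·105 = 514290

Verify: 11995201² - 544·514290² = 143884847030401 - 143884847030400 = 1 ✓

x = 11995201, y = 514290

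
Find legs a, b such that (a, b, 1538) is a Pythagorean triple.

We need a² + b² = 1538² = 2365444.
Trying: 962² + 1200² = 925444 + 1440000 = 2365444 ✓

(962, 1200, 1538)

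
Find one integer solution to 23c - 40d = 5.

Step 1: Check solvability.
gcd(23, 40) = 1
Since 1 divides 5, solutions exist.

Step 2: Apply extended Euclidean algorithm to find gcd.
We find integers such that 23*x0 + 40*y0 = 1

Step 3: Scale the particular solution.
Multiply by 5/1 = 5:
c = 35, d = 20

Step 4: Verify.
23*(35) - 40*(20) = 5 = 5 ✓

c = 35, d = 20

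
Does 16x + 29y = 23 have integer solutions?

Step 1: Compute gcd(16, 29).
gcd(16, 29) = 1

Step 2: Check divisibility.
Does 1 divide 23? 23 = 1 x 23, so yes.

By the theorem on linear Diophantine equations, 16x + 29y = 23 has integer solutions if and only if gcd(16, 29) divides 23. Since 1 | 23, solutions exist.

Yes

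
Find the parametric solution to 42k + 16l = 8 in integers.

Step 1: Compute gcd(42, 16) = 2.
Since 2 divides 8, solutions exist.

Step 2: Find a particular solution using extended Euclidean algorithm.
We get k₀ = -12, l₀ = 32.
Check: 42*-12 + 16*32 = 8 = 8 ✓

Step 3: Write the general solution.
k = -12 + (16/2)t = -12 + 8t
l = 32 - (42/2)t = 32 - 21t
for any integer t.

k = -12 + 8t, l = 32 - 21t for integer t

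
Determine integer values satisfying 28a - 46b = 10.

Step 1: Check solvability.
gcd(28, 46) = 2
Since 2 divides 10, solutions exist.

Step 2: Apply extended Euclidean algorithm to find gcd.
We find integers such that 28*x0 + 46*y0 = 2

Step 3: Scale the particular solution.
Multiply by 10/2 = 5:
a = 25, b = 15

Step 4: Verify.
28*(25) - 46*(15) = 10 = 10 ✓

a = 25, b = 15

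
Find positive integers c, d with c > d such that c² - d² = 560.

Factor: c² - d² = (c+d)(c-d) = 560.
We need two factors of 560 with the same parity.
Use c+d = 280 and c-d = 2 (product 280·2 = 560).
Adding: 2c = 282, so c = 141.
Subtracting: 2d = 278, so d = 139.
Check: 141² - 139² = 19881 - 19321 = 560 ✓

c = 141, d = 139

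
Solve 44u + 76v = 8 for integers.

Step 1: Check solvability.
gcd(44, 76) = 4
Since 4 divides 8, solutions exist.

Step 2: Apply extended Euclidean algorithm to find gcd.
We find integers such that 44*x0 + 76*y0 = 4

Step 3: Scale the particular solution.
Multiply by 8/4 = 2:
u = 14, v = -8

Step 4: Verify.
44*(14) + 76*(-8) = 8 = 8 ✓

u = 14, v = -8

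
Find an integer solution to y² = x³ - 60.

Try small integer x values and check whether x³ - 60 is a perfect square.
x = 4: x³ - 60 = 4³ - 60 = 64 - 60 = 4
Is 4 a perfect square? 2² = 4 ✓
So (x, y) = (4, -2) is a solution.

x = 4, y = -2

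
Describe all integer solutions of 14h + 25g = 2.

Step 1: Compute gcd(14, 25) = 1.
Since 1 divides 2, solutions exist.

Step 2: Find a particular solution using extended Euclidean algorithm.
We get h₀ = 18, g₀ = -10.
Check: 14*18 + 25*-10 = 2 = 2 ✓

Step 3: Write the general solution.
h = 18 + (25/1)t = 18 + 25t
g = -10 - (14/1)t = -10 - 14t
for any integer t.

h = 18 + 25t, g = -10 - 14t for integer t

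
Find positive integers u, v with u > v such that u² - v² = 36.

Factor: u² - v² = (u+v)(u-v) = 36.
We need two factors of 36 with the same parity.
Use u+v = 18 and u-v = 2 (product 18·2 = 36).
Adding: 2u = 20, so u = 10.
Subtracting: 2v = 16, so v = 8.
Check: 10² - 8² = 100 - 64 = 36 ✓

u = 10, v = 8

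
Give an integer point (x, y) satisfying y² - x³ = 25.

Try small integer x values and check whether x³ + 25 is a perfect square.
x = 0: x³ + 25 = 0³ + 25 = 0 + 25 = 25
Is 25 a perfect square? 5² = 25 ✓
So (x, y) = (0, 5) is a solution.

x = 0, y = 5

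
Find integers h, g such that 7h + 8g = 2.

Step 1: Check solvability.
gcd(7, 8) = 1
Since 1 divides 2, solutions exist.

Step 2: Apply extended Euclidean algorithm to find gcd.
We find integers such that 7*x0 + 8*y0 = 1

Step 3: Scale the particular solution.
Multiply by 2/1 = 2:
h = -2, g = 2

Step 4: Verify.
7*(-2) + 8*(2) = 2 = 2 ✓

h = -2, g = 2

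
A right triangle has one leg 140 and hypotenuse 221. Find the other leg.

a² = c² - b² = 48841 - 19600 = 29241
a = 171

171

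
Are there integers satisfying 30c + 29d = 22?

Step 1: Compute gcd(30, 29).
gcd(30, 29) = 1

Step 2: Check divisibility.
Does 1 divide 22? 22 = 1 x 22, so yes.

By the theorem on linear Diophantine equations, 30c + 29d = 22 has integer solutions if and only if gcd(30, 29) divides 22. Since 1 | 22, solutions exist.

Yes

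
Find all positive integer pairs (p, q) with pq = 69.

The positive divisors of 69 are: 1, 3, 23, 69.
Each divisor d gives the pair (d, 69/d):
(1, 69), (3, 23), (23, 3), (69, 1)

(1, 69), (3, 23), (23, 3), (69, 1)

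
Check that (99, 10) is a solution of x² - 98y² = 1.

Compute x² = 99² = 9801
Compute 98y² = 98·10² = 98·100 = 9800
x² - 98y² = 9801 - 9800 = 1
Since this equals 1, (99, 10) is a solution.

Yes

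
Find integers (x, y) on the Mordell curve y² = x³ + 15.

Try small integer x values and check whether x³ + 15 is a perfect square.
x = 1: x³ + 15 = 1³ + 15 = 1 + 15 = 16
Is 16 a perfect square? 4² = 16 ✓
So (x, y) = (1, -4) is a solution.

x = 1, y = -4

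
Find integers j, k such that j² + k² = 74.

We need to find integers j, k > 0 such that j² + k² = 74.
Trying j = 5: k² = 74 - 5² = 74 - 25 = 49
k = 7
Check: 5² + 7² = 25 + 49 = 74 ✓

74 = 5² + 7²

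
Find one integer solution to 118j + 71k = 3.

Step 1: Check solvability.
gcd(118, 71) = 1
Since 1 divides 3, solutions exist.

Step 2: Apply extended Euclidean algorithm to find gcd.
We find integers such that 118*x0 + 71*y0 = 1

Step 3: Scale the particular solution.
Multiply by 3/1 = 3:
j = -9, k = 15

Step 4: Verify.
118*(-9) + 71*(15) = 3 = 3 ✓

j = -9, k = 15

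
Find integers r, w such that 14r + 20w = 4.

Step 1: Check solvability.
gcd(14, 20) = 2
Since 2 divides 4, solutions exist.

Step 2: Apply extended Euclidean algorithm to find gcd.
We find integers such that 14*x0 + 20*y0 = 2

Step 3: Scale the particular solution.
Multiply by 4/2 = 2:
r = 6, w = -4

Step 4: Verify.
14*(6) + 20*(-4) = 4 = 4 ✓

r = 6, w = -4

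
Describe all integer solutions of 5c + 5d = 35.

Step 1: Compute gcd(5, 5) = 5.
Since 5 divides 35, solutions exist.

Step 2: Find a particular solution using extended Euclidean algorithm.
We get c₀ = 0, d₀ = 7.
Check: 5*0 + 5*7 = 35 = 35 ✓

Step 3: Write the general solution.
c = 0 + (5/5)t = 0 + 1t
d = 7 - (5/5)t = 7 - 1t
for any integer t.

c = 0 + 1t, d = 7 - 1t for integer t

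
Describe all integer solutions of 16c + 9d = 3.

Step 1: Compute gcd(16, 9) = 1.
Since 1 divides 3, solutions exist.

Step 2: Find a particular solution using extended Euclidean algorithm.
We get c₀ = 12, d₀ = -21.
Check: 16*12 + 9*-21 = 3 = 3 ✓

Step 3: Write the general solution.
c = 12 + (9/1)t = 12 + 9t
d = -21 - (16/1)t = -21 - 16t
for any integer t.

c = 12 + 9t, d = -21 - 16t for integer t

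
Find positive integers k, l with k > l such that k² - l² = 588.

Factor: k² - l² = (k+l)(k-l) = 588.
We need two factors of 588 with the same parity.
Use k+l = 294 and k-l = 2 (product 294·2 = 588).
Adding: 2k = 296, so k = 148.
Subtracting: 2l = 292, so l = 146.
Check: 148² - 146² = 21904 - 21316 = 588 ✓

k = 148, l = 146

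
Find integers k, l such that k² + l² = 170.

We need to find integers k, l > 0 such that k² + l² = 170.
Trying k = 1: l² = 170 - 1² = 170 - 1 = 169
l = 13
Check: 1² + 13² = 1 + 169 = 170 ✓

170 = 1² + 13²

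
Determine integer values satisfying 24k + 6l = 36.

Step 1: Check solvability.
gcd(24, 6) = 6
Since 6 divides 36, solutions exist.

Step 2: Apply extended Euclidean algorithm to find gcd.
We find integers such that 24*x0 + 6*y0 = 6

Step 3: Scale the particular solution.
Multiply by 36/6 = 6:
k = 0, l = 6

Step 4: Verify.
24*(0) + 6*(6) = 36 = 36 ✓

k = 0, l = 6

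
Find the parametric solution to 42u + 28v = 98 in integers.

Step 1: Compute gcd(42, 28) = 14.
Since 14 divides 98, solutions exist.

Step 2: Find a particular solution using extended Euclidean algorithm.
We get u₀ = 7, v₀ = -7.
Check: 42*7 + 28*-7 = 98 = 98 ✓

Step 3: Write the general solution.
u = 7 + (28/14)t = 7 + 2t
v = -7 - (42/14)t = -7 - 3t
for any integer t.

u = 7 + 2t, v = -7 - 3t for integer t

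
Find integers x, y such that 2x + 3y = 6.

Step 1: Check solvability.
gcd(2, 3) = 1
Since 1 divides 6, solutions exist.

Step 2: Apply extended Euclidean algorithm to find gcd.
We find integers such that 2*x0 + 3*y0 = 1

Step 3: Scale the particular solution.
Multiply by 6/1 = 6:
x = -6, y = 6

Step 4: Verify.
2*(-6) + 3*(6) = 6 = 6 ✓

x = -6, y = 6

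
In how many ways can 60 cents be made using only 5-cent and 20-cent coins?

We need non-negative integers (x, y) with 5x + 20y = 60.
For each x from 0 to 12, check if (60 - 5x) is a non-negative multiple of 20.
Solutions (x, y): (0,3), (4,2), (8,1), (12,0)
Count: 4

4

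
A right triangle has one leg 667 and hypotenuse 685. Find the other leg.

b² = c² - a² = 469225 - 444889 = 24336
b = 156

156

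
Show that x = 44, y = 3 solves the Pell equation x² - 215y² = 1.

Compute x² = 44² = 1936
Compute 215y² = 215·3² = 215·9 = 1935
x² - 215y² = 1936 - 1935 = 1
Since this equals 1, (44, 3) is a solution.

Yes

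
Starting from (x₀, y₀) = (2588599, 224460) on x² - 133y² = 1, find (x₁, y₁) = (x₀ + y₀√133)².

Solutions to x² - Dy² = 1 are generated by powers of (x₀ + y₀√D).
The next solution satisfies x₁ + y₁√133 = (x₀ + y₀√133)², giving:
x₁ = x₀² + 133y₀² = 2588599² + 133·224460² = 6700844782801 + 6700844782800 = 13401689565601
y₁ = 2x₀y₀ = 2·2588599·224460 = 1162073863080

Verify: 13401689565601² - 133·1162073863080² = 179605283212738720082491201 - 179605283212738720082491200 = 1 ✓

x = 13401689565601, y = 1162073863080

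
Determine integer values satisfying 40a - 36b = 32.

Step 1: Check solvability.
gcd(40, 36) = 4
Since 4 divides 32, solutions exist.

Step 2: Apply extended Euclidean algorithm to find gcd.
We find integers such that 40*x0 + 36*y0 = 4

Step 3: Scale the particular solution.
Multiply by 32/4 = 8:
a = 8, b = 8

Step 4: Verify.
40*(8) - 36*(8) = 32 = 32 ✓

a = 8, b = 8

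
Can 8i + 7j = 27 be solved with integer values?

Step 1: Compute gcd(8, 7).
gcd(8, 7) = 1

Step 2: Check divisibility.
Does 1 divide 27? 27 = 1 x 27, so yes.

By the theorem on linear Diophantine equations, 8i + 7j = 27 has integer solutions if and only if gcd(8, 7) divides 27. Since 1 | 27, solutions exist.

Yes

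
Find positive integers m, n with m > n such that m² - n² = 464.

Factor: m² - n² = (m+n)(m-n) = 464.
We need two factors of 464 with the same parity.
Use m+n = 232 and m-n = 2 (product 232·2 = 464).
Adding: 2m = 234, so m = 117.
Subtracting: 2n = 230, so n = 115.
Check: 117² - 115² = 13689 - 13225 = 464 ✓

m = 117, n = 115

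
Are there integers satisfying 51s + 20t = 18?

Step 1: Compute gcd(51, 20).
gcd(51, 20) = 1

Step 2: Check divisibility.
Does 1 divide 18? 18 = 1 x 18, so yes.

By the theorem on linear Diophantine equations, 51s + 20t = 18 has integer solutions if and only if gcd(51, 20) divides 18. Since 1 | 18, solutions exist.

Yes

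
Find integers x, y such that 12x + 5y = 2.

Step 1: Check solvability.
gcd(12, 5) = 1
Since 1 divides 2, solutions exist.

Step 2: Apply extended Euclidean algorithm to find gcd.
We find integers such that 12*x0 + 5*y0 = 1

Step 3: Scale the particular solution.
Multiply by 2/1 = 2:
x = -4, y = 10

Step 4: Verify.
12*(-4) + 5*(10) = 2 = 2 ✓

x = -4, y = 10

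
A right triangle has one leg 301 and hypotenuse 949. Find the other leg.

b² = c² - a² = 900601 - 90601 = 810000
b = 900

900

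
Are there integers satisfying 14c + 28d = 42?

Step 1: Compute gcd(14, 28).
gcd(14, 28) = 14

Step 2: Check divisibility.
Does 14 divide 42? 42 = 14 x 3, so yes.

By the theorem on linear Diophantine equations, 14c + 28d = 42 has integer solutions if and only if gcd(14, 28) divides 42. Since 14 | 42, solutions exist.

Yes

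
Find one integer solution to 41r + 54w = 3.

Step 1: Check solvability.
gcd(41, 54) = 1
Since 1 divides 3, solutions exist.

Step 2: Apply extended Euclidean algorithm to find gcd.
We find integers such that 41*x0 + 54*y0 = 1

Step 3: Scale the particular solution.
Multiply by 3/1 = 3:
r = -75, w = 57

Step 4: Verify.
41*(-75) + 54*(57) = 3 = 3 ✓

r = -75, w = 57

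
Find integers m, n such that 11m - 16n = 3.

Step 1: Check solvability.
gcd(11, 16) = 1
Since 1 divides 3, solutions exist.

Step 2: Apply extended Euclidean algorithm to find gcd.
We find integers such that 11*x0 + 16*y0 = 1

Step 3: Scale the particular solution.
Multiply by 3/1 = 3:
m = 9, n = 6

Step 4: Verify.
11*(9) - 16*(6) = 3 = 3 ✓

m = 9, n = 6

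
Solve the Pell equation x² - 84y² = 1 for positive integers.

We seek the smallest positive integers (x, y) with x² - 84y² = 1, i.e., x² = 84y² + 1.
Try successive y values:
y = 1: x² = 84·1² + 1 = 85, not a perfect square
y = 2: x² = 84·2² + 1 = 337, not a perfect square
y = 3: x² = 84·3² + 1 = 757, not a perfect square
... continuing the search (or via continued fractions) ...
y = 6: x² = 84·6² + 1 = 3025, x = 55 ✓

Verify: 55² - 84·6² = 3025 - 3024 = 1 ✓

x = 55, y = 6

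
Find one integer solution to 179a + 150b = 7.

Step 1: Check solvability.
gcd(179, 150) = 1
Since 1 divides 7, solutions exist.

Step 2: Apply extended Euclidean algorithm to find gcd.
We find integers such that 179*x0 + 150*y0 = 1

Step 3: Scale the particular solution.
Multiply by 7/1 = 7:
a = -217, b = 259

Step 4: Verify.
179*(-217) + 150*(259) = 7 = 7 ✓

a = -217, b = 259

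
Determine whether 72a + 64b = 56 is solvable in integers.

Step 1: Compute gcd(72, 64).
gcd(72, 64) = 8

Step 2: Check divisibility.
Does 8 divide 56? 56 = 8 x 7, so yes.

By the theorem on linear Diophantine equations, 72a + 64b = 56 has integer solutions if and only if gcd(72, 64) divides 56. Since 8 | 56, solutions exist.

Yes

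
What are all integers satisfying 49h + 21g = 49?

Step 1: Compute gcd(49, 21) = 7.
Since 7 divides 49, solutions exist.

Step 2: Find a particular solution using extended Euclidean algorithm.
We get h₀ = 7, g₀ = -14.
Check: 49*7 + 21*-14 = 49 = 49 ✓

Step 3: Write the general solution.
h = 7 + (21/7)t = 7 + 3t
g = -14 - (49/7)t = -14 - 7t
for any integer t.

h = 7 + 3t, g = -14 - 7t for integer t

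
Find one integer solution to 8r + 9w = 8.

Step 1: Check solvability.
gcd(8, 9) = 1
Since 1 divides 8, solutions exist.

Step 2: Apply extended Euclidean algorithm to find gcd.
We find integers such that 8*x0 + 9*y0 = 1

Step 3: Scale the particular solution.
Multiply by 8/1 = 8:
r = -8, w = 8

Step 4: Verify.
8*(-8) + 9*(8) = 8 = 8 ✓

r = -8, w = 8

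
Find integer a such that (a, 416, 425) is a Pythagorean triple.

a² = c² - b² = 425² - 416² = 180625 - 173056 = 7569
a = sqrt(7569) = 87

87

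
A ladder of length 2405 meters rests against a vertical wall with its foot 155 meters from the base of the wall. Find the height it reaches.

The ladder, wall, and ground form a right triangle with hypotenuse 2405 and one leg 155.
By the Pythagorean theorem: h² = 2405² - 155² = 5784025 - 24025 = 5760000
h = √5760000 = 2400 meters

2400 meters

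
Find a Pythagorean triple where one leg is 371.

We need the other leg and hypotenuse such that 371² + x² = c².
Take x = 1380, c = 1429: 371² + 1380² = 137641 + 1904400 = 2042041 = 1429² ✓
Triple: (371, 1380, 1429)

(371, 1380, 1429)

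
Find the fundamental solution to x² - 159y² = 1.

We seek the smallest positive integers (x, y) with x² - 159y² = 1, i.e., x² = 159y² + 1.
Try successive y values:
y = 1: x² = 159·1² + 1 = 160, not a perfect square
y = 2: x² = 159·2² + 1 = 637, not a perfect square
y = 3: x² = 159·3² + 1 = 1432, not a perfect square
... continuing the search (or via continued fractions) ...
y = 105: x² = 159·105² + 1 = 1752976, x = 1324 ✓

Verify: 1324² - 159·105² = 1752976 - 1752975 = 1 ✓

x = 1324, y = 105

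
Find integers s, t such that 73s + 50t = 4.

Step 1: Check solvability.
gcd(73, 50) = 1
Since 1 divides 4, solutions exist.

Step 2: Apply extended Euclidean algorithm to find gcd.
We find integers such that 73*x0 + 50*y0 = 1

Step 3: Scale the particular solution.
Multiply by 4/1 = 4:
s = -52, t = 76

Step 4: Verify.
73*(-52) + 50*(76) = 4 = 4 ✓

s = -52, t = 76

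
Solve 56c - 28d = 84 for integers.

Step 1: Check solvability.
gcd(56, 28) = 28
Since 28 divides 84, solutions exist.

Step 2: Apply extended Euclidean algorithm to find gcd.
We find integers such that 56*x0 + 28*y0 = 28

Step 3: Scale the particular solution.
Multiply by 84/28 = 3:
c = 0, d = -3

Step 4: Verify.
56*(0) - 28*(-3) = 84 = 84 ✓

c = 0, d = -3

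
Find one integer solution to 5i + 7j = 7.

Step 1: Check solvability.
gcd(5, 7) = 1
Since 1 divides 7, solutions exist.

Step 2: Apply extended Euclidean algorithm to find gcd.
We find integers such that 5*x0 + 7*y0 = 1

Step 3: Scale the particular solution.
Multiply by 7/1 = 7:
i = 21, j = -14

Step 4: Verify.
5*(21) + 7*(-14) = 7 = 7 ✓

i = 21, j = -14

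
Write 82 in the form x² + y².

We need to find integers x, y > 0 such that x² + y² = 82.
Trying x = 1: y² = 82 - 1² = 82 - 1 = 81
y = 9
Check: 1² + 9² = 1 + 81 = 82 ✓

82 = 1² + 9²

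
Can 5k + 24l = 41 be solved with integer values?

Step 1: Compute gcd(5, 24).
gcd(5, 24) = 1

Step 2: Check divisibility.
Does 1 divide 41? 41 = 1 x 41, so yes.

By the theorem on linear Diophantine equations, 5k + 24l = 41 has integer solutions if and only if gcd(5, 24) divides 41. Since 1 | 41, solutions exist.

Yes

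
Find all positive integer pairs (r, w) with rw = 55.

The positive divisors of 55 are: 1, 5, 11, 55.
Each divisor d gives the pair (d, 55/d):
(1, 55), (5, 11), (11, 5), (55, 1)

(1, 55), (5, 11), (11, 5), (55, 1)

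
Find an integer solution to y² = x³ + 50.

Try small integer x values and check whether x³ + 50 is a perfect square.
x = -1: x³ + 50 = -1³ + 50 = -1 + 50 = 49
Is 49 a perfect square? 7² = 49 ✓
So (x, y) = (-1, -7) is a solution.

x = -1, y = -7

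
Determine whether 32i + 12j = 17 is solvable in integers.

Step 1: Compute gcd(32, 12).
gcd(32, 12) = 4

Step 2: Check divisibility.
Does 4 divide 17? 17 = 4 x 4 + 1, so no.

By the theorem on linear Diophantine equations, 32i + 12j = 17 has integer solutions if and only if gcd(32, 12) divides 17. Since 4 does not divide 17, no solutions exist.

No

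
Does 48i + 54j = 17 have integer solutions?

Step 1: Compute gcd(48, 54).
gcd(48, 54) = 6

Step 2: Check divisibility.
Does 6 divide 17? 17 = 6 x 2 + 5, so no.

By the theorem on linear Diophantine equations, 48i + 54j = 17 has integer solutions if and only if gcd(48, 54) divides 17. Since 6 does not divide 17, no solutions exist.

No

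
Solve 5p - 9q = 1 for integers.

Step 1: Check solvability.
gcd(5, 9) = 1
Since 1 divides 1, solutions exist.

Step 2: Apply extended Euclidean algorithm to find gcd.
We find integers such that 5*x0 + 9*y0 = 1

Step 3: Scale the particular solution.
Multiply by 1/1 = 1:
p = 2, q = 1

Step 4: Verify.
5*(2) - 9*(1) = 1 = 1 ✓

p = 2, q = 1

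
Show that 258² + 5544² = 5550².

Compute a² + b²:
258² + 5544² = 66564 + 30735936 = 30802500
Compute c²:
5550² = 30802500
Since 30802500 = 30802500, it is a Pythagorean triple.

Yes, it is a Pythagorean triple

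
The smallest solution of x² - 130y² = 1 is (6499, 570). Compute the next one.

Solutions to x² - Dy² = 1 are generated by powers of (x₀ + y₀√D).
The next solution satisfies x₁ + y₁√130 = (x₀ + y₀√130)², giving:
x₁ = x₀² + 130y₀² = 6499² + 130·570² = 42237001 + 42237000 = 84474001
y₁ = 2x₀y₀ = 2·6499·570 = 7408860

Verify: 84474001² - 130·7408860² = 7135856844948001 - 7135856844948000 = 1 ✓

x = 84474001, y = 7408860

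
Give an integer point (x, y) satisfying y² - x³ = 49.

Try small integer x values and check whether x³ + 49 is a perfect square.
x = 0: x³ + 49 = 0³ + 49 = 0 + 49 = 49
Is 49 a perfect square? 7² = 49 ✓
So (x, y) = (0, -7) is a solution.

x = 0, y = -7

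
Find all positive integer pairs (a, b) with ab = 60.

The positive divisors of 60 are: 1, 2, 3, 4, 5, 6, 10, 12, 15, 20, 30, 60.
Each divisor d gives the pair (d, 60/d):
(1, 60), (2, 30), (3, 20), (4, 15), (5, 12), (6, 10), (10, 6), (12, 5), (15, 4), (20, 3), (30, 2), (60, 1)

(1, 60), (2, 30), (3, 20), (4, 15), (5, 12), (6, 10), (10, 6), (12, 5), (15, 4), (20, 3), (30, 2), (60, 1)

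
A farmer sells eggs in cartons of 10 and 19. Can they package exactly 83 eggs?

We need non-negative a, b with 10a + 19b = 83.
gcd(10, 19) = 1 divides 83, but no a in [0, 8] gives non-negative b.

No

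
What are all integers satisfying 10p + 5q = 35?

Step 1: Compute gcd(10, 5) = 5.
Since 5 divides 35, solutions exist.

Step 2: Find a particular solution using extended Euclidean algorithm.
We get p₀ = 0, q₀ = 7.
Check: 10*0 + 5*7 = 35 = 35 ✓

Step 3: Write the general solution.
p = 0 + (5/5)t = 0 + 1t
q = 7 - (10/5)t = 7 - 2t
for any integer t.

p = 0 + 1t, q = 7 - 2t for integer t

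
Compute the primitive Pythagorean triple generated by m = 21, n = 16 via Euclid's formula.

a = m² - n² = 21² - 16² = 441 - 256 = 185
b = 2mn = 2·21·16 = 672
c = m² + n² = 441 + 256 = 697
Verify: 185² + 672² = 34225 + 451584 = 485809 = 697² ✓

(185, 672, 697)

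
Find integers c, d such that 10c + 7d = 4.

Step 1: Check solvability.
gcd(10, 7) = 1
Since 1 divides 4, solutions exist.

Step 2: Apply extended Euclidean algorithm to find gcd.
We find integers such that 10*x0 + 7*y0 = 1

Step 3: Scale the particular solution.
Multiply by 4/1 = 4:
c = -8, d = 12

Step 4: Verify.
10*(-8) + 7*(12) = 4 = 4 ✓

c = -8, d = 12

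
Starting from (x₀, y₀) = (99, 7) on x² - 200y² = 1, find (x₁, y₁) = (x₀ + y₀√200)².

Solutions to x² - Dy² = 1 are generated by powers of (x₀ + y₀√D).
The next solution satisfies x₁ + y₁√200 = (x₀ + y₀√200)², giving:
x₁ = x₀² + 200y₀² = 99² + 200·7² = 9801 + 9800 = 19601
y₁ = 2x₀y₀ = 2·99·7 = 1386

Verify: 19601² - 200·1386² = 384199201 - 384199200 = 1 ✓

x = 19601, y = 1386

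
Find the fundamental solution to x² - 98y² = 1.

We seek the smallest positive integers (x, y) with x² - 98y² = 1, i.e., x² = 98y² + 1.
Try successive y values:
y = 1: x² = 98·1² + 1 = 99, not a perfect square
y = 2: x² = 98·2² + 1 = 393, not a perfect square
y = 3: x² = 98·3² + 1 = 883, not a perfect square
... continuing the search (or via continued fractions) ...
y = 10: x² = 98·10² + 1 = 9801, x = 99 ✓

Verify: 99² - 98·10² = 9801 - 9800 = 1 ✓

x = 99, y = 10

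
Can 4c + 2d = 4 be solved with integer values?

Step 1: Compute gcd(4, 2).
gcd(4, 2) = 2

Step 2: Check divisibility.
Does 2 divide 4? 4 = 2 x 2, so yes.

By the theorem on linear Diophantine equations, 4c + 2d = 4 has integer solutions if and only if gcd(4, 2) divides 4. Since 2 | 4, solutions exist.

Yes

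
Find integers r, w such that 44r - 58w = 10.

Step 1: Check solvability.
gcd(44, 58) = 2
Since 2 divides 10, solutions exist.

Step 2: Apply extended Euclidean algorithm to find gcd.
We find integers such that 44*x0 + 58*y0 = 2

Step 3: Scale the particular solution.
Multiply by 10/2 = 5:
r = 20, w = 15

Step 4: Verify.
44*(20) - 58*(15) = 10 = 10 ✓

r = 20, w = 15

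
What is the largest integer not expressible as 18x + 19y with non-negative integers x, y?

For two coprime denominations a and b, the Frobenius number (largest value not representable as a non-negative combination) is ab - a - b.
Here gcd(18, 19) = 1, so they are coprime.
F(18, 19) = 18·19 - 18 - 19 = 342 - 37 = 305

305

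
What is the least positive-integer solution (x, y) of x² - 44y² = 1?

We seek the smallest positive integers (x, y) with x² - 44y² = 1, i.e., x² = 44y² + 1.
Try successive y values:
y = 1: x² = 44·1² + 1 = 45, not a perfect square
y = 2: x² = 44·2² + 1 = 177, not a perfect square
y = 3: x² = 44·3² + 1 = 397, not a perfect square
... continuing the search (or via continued fractions) ...
y = 30: x² = 44·30² + 1 = 39601, x = 199 ✓

Verify: 199² - 44·30² = 39601 - 39600 = 1 ✓

x = 199, y = 30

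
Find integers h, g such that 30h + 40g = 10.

Step 1: Check solvability.
gcd(30, 40) = 10
Since 10 divides 10, solutions exist.

Step 2: Apply extended Euclidean algorithm to find gcd.
We find integers such that 30*x0 + 40*y0 = 10

Step 3: Scale the particular solution.
Multiply by 10/10 = 1:
h = -1, g = 1

Step 4: Verify.
30*(-1) + 40*(1) = 10 = 10 ✓

h = -1, g = 1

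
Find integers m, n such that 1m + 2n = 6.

Step 1: Check solvability.
gcd(1, 2) = 1
Since 1 divides 6, solutions exist.

Step 2: Apply extended Euclidean algorithm to find gcd.
We find integers such that 1*x0 + 2*y0 = 1

Step 3: Scale the particular solution.
Multiply by 6/1 = 6:
m = 6, n = 0

Step 4: Verify.
1*(6) + 2*(0) = 6 = 6 ✓

m = 6, n = 0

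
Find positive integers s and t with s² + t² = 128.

We need to find integers s, t > 0 such that s² + t² = 128.
Trying s = 8: t² = 128 - 8² = 128 - 64 = 64
t = 8
Check: 8² + 8² = 64 + 64 = 128 ✓

128 = 8² + 8²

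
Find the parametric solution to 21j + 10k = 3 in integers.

Step 1: Compute gcd(21, 10) = 1.
Since 1 divides 3, solutions exist.

Step 2: Find a particular solution using extended Euclidean algorithm.
We get j₀ = 3, k₀ = -6.
Check: 21*3 + 10*-6 = 3 = 3 ✓

Step 3: Write the general solution.
j = 3 + (10/1)t = 3 + 10t
k = -6 - (21/1)t = -6 - 21t
for any integer t.

j = 3 + 10t, k = -6 - 21t for integer t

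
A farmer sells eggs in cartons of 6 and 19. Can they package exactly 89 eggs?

We need non-negative a, b with 6a + 19b = 89.
gcd(6, 19) = 1 divides 89, but no a in [0, 14] gives non-negative b.

No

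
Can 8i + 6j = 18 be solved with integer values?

Step 1: Compute gcd(8, 6).
gcd(8, 6) = 2

Step 2: Check divisibility.
Does 2 divide 18? 18 = 2 x 9, so yes.

By the theorem on linear Diophantine equations, 8i + 6j = 18 has integer solutions if and only if gcd(8, 6) divides 18. Since 2 | 18, solutions exist.

Yes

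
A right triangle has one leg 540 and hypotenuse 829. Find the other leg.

a² = c² - b² = 687241 - 291600 = 395641
a = 629

629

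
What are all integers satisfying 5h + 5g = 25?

Step 1: Compute gcd(5, 5) = 5.
Since 5 divides 25, solutions exist.

Step 2: Find a particular solution using extended Euclidean algorithm.
We get h₀ = 0, g₀ = 5.
Check: 5*0 + 5*5 = 25 = 25 ✓

Step 3: Write the general solution.
h = 0 + (5/5)t = 0 + 1t
g = 5 - (5/5)t = 5 - 1t
for any integer t.

h = 0 + 1t, g = 5 - 1t for integer t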